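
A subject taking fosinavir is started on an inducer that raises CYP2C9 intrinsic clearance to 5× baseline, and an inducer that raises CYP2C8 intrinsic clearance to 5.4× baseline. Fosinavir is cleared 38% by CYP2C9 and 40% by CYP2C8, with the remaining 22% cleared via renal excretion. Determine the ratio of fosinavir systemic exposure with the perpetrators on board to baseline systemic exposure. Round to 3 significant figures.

The CYP2C9 pathway (38% of clearance) increases to 5× activity: 0.38 × 5 = 1.9.
The CYP2C8 pathway (40% of clearance) increases to 5.4× activity: 0.4 × 5.4 = 2.16.
The remaining 22% of clearance is unaffected.
Relative clearance = 1.9 + 2.16 + 0.22 = 4.28.
Because systemic exposure varies inversely with clearance, the combined effect is 1 / 4.28 = 0.234.

0.234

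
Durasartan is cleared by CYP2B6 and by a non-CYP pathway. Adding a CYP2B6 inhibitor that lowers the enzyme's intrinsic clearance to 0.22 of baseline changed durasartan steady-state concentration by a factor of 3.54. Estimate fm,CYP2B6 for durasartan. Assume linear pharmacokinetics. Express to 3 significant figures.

CL'/CL = 1 / 3.54 = 0.2825
0.22·fm + (1 − fm) = 0.2825
fm = (0.2825 − 1) / (0.22 − 1) = 0.920

0.920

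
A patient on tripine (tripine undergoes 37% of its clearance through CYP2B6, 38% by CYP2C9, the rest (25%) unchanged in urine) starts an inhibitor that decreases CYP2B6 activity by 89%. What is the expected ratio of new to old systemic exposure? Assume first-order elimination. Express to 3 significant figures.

The CYP2B6 pathway (37% of clearance) drops to 0.11× activity: 0.37 × 0.11 = 0.0407.
CYP2C9 (38%) and the residual 25% are unaffected.
Relative clearance = 0.0407 + 0.38 + 0.25 = 0.6707.
Since systemic exposure ∝ 1/CL, the ratio is 1 / 0.6707 = 1.49.

1.49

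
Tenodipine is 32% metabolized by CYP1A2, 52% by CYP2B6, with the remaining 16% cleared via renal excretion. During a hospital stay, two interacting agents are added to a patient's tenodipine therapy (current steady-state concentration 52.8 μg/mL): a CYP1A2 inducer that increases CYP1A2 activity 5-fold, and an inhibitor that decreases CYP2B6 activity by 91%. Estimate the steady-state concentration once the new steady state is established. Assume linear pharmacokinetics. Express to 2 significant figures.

The CYP1A2 pathway (32% of clearance) rises to 5× activity: 0.32 × 5 = 1.6.
The CYP2B6 pathway (52% of clearance) drops to 0.09× activity: 0.52 × 0.09 = 0.0468.
The remaining 16% of clearance is unaffected.
New clearance relative to baseline: 1.6 + 0.0468 + 0.16 = 1.8068.
New steady-state concentration = 52.8 / 1.8068 = 29 μg/mL (concentration scales inversely with clearance).

29 μg/mL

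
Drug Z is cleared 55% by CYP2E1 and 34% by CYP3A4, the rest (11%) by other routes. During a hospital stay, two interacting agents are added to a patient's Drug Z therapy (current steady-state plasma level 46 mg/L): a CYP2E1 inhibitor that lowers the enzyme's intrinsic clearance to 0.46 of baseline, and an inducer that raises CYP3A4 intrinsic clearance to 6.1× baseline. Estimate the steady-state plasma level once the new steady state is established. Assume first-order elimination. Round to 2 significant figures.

19 mg/L

The CYP2E1 pathway (55% of clearance) drops to 0.46× activity: 0.55 × 0.46 = 0.253.
The CYP3A4 pathway (34% of clearance) is boosted to 6.1× activity: 0.34 × 6.1 = 2.074.
The remaining 11% of clearance is unaffected.
New clearance relative to baseline: 0.253 + 2.074 + 0.11 = 2.437.
New steady-state plasma level = 46 / 2.437 = 19 mg/L (concentration scales inversely with clearance).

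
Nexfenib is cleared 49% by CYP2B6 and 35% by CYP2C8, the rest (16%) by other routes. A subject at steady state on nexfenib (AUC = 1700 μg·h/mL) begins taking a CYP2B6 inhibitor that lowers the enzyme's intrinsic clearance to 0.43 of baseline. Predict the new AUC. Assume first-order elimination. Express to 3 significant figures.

The CYP2B6 pathway (49% of clearance) falls to 0.43× activity: 0.49 × 0.43 = 0.2107.
CYP2C8 (35%) and the residual 16% are unaffected.
Relative clearance = 0.2107 + 0.35 + 0.16 = 0.7207.
With dosing unchanged, AUC scales as 1/CL: 1700 / 0.7207 = 2.36 × 10³ μg·h/mL.

2.36 × 10³ μg·h/mL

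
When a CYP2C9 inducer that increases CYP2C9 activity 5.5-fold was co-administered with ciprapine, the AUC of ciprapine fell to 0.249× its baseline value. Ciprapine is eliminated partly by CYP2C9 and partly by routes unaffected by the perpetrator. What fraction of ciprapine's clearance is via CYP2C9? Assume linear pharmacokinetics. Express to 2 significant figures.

CL'/CL = 1 / 0.249 = 4.016
5.5·fm + (1 − fm) = 4.016
fm = (4.016 − 1) / (5.5 − 1) = 0.67

0.67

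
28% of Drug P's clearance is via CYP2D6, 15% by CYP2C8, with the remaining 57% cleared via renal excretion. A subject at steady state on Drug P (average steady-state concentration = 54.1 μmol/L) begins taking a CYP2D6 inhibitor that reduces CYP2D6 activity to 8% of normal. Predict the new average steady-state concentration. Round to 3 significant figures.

72.9 μmol/L

The CYP2D6 pathway (28% of clearance) is reduced to 0.08× activity: 0.28 × 0.08 = 0.0224.
CYP2C8 (15%) and the residual 57% are unaffected.
CL_new/CL_old = 0.0224 + 0.15 + 0.57 = 0.7424.
Average steady-state concentration ∝ 1/CL, so new value = 54.1 / 0.7424 = 72.9 μmol/L.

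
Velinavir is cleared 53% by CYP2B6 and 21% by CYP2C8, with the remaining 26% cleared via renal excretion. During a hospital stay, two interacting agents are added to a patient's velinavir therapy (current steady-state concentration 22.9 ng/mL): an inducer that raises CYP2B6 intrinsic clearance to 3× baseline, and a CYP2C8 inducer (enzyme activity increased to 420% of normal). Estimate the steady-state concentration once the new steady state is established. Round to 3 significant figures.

8.38 ng/mL

The CYP2B6 pathway (53% of clearance) increases to 3× activity: 0.53 × 3 = 1.59.
The CYP2C8 pathway (21% of clearance) increases to 4.2× activity: 0.21 × 4.2 = 0.882.
Non-CYP routes (26%) are unchanged.
CL_new/CL_old = 1.59 + 0.882 + 0.26 = 2.732.
New steady-state concentration = 22.9 / 2.732 = 8.38 ng/mL (concentration scales inversely with clearance).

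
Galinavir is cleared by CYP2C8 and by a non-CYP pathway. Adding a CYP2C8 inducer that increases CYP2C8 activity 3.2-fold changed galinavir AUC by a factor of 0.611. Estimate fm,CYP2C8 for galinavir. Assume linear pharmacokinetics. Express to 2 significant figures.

0.29

Write x for the fraction cleared via CYP2C8. The observed AUC change means clearance rose to 1/0.611 = 1.637 of baseline.
Setting x·3.2 + (1 − x) = 1.637 and solving: x = (1.637 − 1)/(3.2 − 1) = 0.29.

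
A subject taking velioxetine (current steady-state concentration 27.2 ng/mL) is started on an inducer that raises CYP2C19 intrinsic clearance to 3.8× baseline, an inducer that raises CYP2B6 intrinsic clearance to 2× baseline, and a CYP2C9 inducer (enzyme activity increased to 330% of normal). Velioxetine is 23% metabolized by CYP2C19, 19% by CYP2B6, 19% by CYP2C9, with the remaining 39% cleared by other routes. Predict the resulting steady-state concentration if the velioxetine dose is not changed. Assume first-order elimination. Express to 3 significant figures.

The CYP2C19 pathway (23% of clearance) is boosted to 3.8× activity: 0.23 × 3.8 = 0.874.
The CYP2B6 pathway (19% of clearance) is boosted to 2× activity: 0.19 × 2 = 0.38.
The CYP2C9 pathway (19% of clearance) rises to 3.3× activity: 0.19 × 3.3 = 0.627.
The remaining 39% of clearance is unaffected.
New clearance relative to baseline: 0.874 + 0.38 + 0.627 + 0.39 = 2.271.
Steady-state concentration ∝ 1/CL: new value = 27.2 / 2.271 = 12.0 ng/mL.

12.0 ng/mL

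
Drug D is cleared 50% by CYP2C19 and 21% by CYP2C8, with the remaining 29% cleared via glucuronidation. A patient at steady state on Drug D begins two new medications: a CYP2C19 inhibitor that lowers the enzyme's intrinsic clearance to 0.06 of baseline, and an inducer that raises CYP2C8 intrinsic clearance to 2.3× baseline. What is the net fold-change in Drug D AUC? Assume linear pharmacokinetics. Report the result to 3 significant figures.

1.25

CYP2C19: 0.5 × 0.06 = 0.03
CYP2C8: 0.21 × 2.3 = 0.483
Other: 0.29 (unchanged)
New clearance relative to baseline: 0.03 + 0.483 + 0.29 = 0.803.
Because AUC varies inversely with clearance, the combined effect is 1 / 0.803 = 1.25.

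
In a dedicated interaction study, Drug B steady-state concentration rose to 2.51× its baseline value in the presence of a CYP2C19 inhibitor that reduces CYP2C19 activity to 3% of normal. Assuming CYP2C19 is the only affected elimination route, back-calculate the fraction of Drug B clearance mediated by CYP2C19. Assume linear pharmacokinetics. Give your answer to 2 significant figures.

0.62

CL'/CL = 1 / 2.51 = 0.3984
0.03·fm + (1 − fm) = 0.3984
fm = (0.3984 − 1) / (0.03 − 1) = 0.62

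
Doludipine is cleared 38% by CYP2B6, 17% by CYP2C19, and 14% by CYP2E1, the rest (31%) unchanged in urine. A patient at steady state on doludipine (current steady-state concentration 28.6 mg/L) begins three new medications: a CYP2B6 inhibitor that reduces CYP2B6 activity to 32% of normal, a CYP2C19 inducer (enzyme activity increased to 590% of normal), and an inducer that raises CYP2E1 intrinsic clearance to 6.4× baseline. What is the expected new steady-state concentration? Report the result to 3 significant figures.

12.3 mg/L

The CYP2B6 pathway (38% of clearance) falls to 0.32× activity: 0.38 × 0.32 = 0.1216.
The CYP2C19 pathway (17% of clearance) increases to 5.9× activity: 0.17 × 5.9 = 1.003.
The CYP2E1 pathway (14% of clearance) rises to 6.4× activity: 0.14 × 6.4 = 0.896.
The remaining 31% of clearance is unaffected.
CL_new/CL_old = 0.1216 + 1.003 + 0.896 + 0.31 = 2.3306.
New steady-state concentration = 28.6 / 2.3306 = 12.3 mg/L (concentration scales inversely with clearance).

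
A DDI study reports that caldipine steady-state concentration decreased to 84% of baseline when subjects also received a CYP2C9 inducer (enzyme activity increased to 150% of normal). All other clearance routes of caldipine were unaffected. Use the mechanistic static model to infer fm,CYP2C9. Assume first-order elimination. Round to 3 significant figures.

0.381

CL'/CL = 1 / 0.840 = 1.19
1.5·fm + (1 − fm) = 1.19
fm = (1.19 − 1) / (1.5 − 1) = 0.381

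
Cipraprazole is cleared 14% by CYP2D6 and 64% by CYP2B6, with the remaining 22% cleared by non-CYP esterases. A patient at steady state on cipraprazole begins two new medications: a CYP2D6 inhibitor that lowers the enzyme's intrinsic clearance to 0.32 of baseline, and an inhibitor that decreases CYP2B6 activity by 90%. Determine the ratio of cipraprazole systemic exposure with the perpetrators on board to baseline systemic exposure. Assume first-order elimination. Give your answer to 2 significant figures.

The CYP2D6 pathway (14% of clearance) falls to 0.32× activity: 0.14 × 0.32 = 0.0448.
The CYP2B6 pathway (64% of clearance) is reduced to 0.1× activity: 0.64 × 0.1 = 0.064.
Non-CYP routes (22%) are unchanged.
CL_new/CL_old = 0.0448 + 0.064 + 0.22 = 0.3288.
Net systemic exposure ratio = 1 / 0.3288 = 3.0.

3.0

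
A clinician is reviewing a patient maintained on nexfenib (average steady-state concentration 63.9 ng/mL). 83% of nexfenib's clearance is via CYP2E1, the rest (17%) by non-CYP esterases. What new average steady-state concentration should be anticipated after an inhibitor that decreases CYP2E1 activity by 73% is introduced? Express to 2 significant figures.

1.6 × 10² ng/mL

The CYP2E1 pathway (83% of clearance) drops to 0.27× activity: 0.83 × 0.27 = 0.2241.
The remaining 17% of clearance is unaffected.
CL_new/CL_old = 0.2241 + 0.17 = 0.3941.
New average steady-state concentration = baseline ÷ relative clearance = 63.9 / 0.3941 = 1.6 × 10² ng/mL.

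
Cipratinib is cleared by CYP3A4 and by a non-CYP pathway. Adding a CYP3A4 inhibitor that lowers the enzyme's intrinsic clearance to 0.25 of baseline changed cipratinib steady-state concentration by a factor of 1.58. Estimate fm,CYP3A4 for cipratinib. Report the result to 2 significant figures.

0.49

CL'/CL = 1 / 1.58 = 0.6329
0.25·fm + (1 − fm) = 0.6329
fm = (0.6329 − 1) / (0.25 − 1) = 0.49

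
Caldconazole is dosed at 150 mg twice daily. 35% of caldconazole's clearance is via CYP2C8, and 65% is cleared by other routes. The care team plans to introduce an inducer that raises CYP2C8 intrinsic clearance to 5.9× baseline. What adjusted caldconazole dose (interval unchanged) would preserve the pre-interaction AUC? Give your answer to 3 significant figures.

The CYP2C8 pathway (35% of clearance) increases to 5.9× activity: 0.35 × 5.9 = 2.065.
The remaining 65% of clearance is unaffected.
New clearance relative to baseline: 2.065 + 0.65 = 2.715.
Css,avg = (dose rate)/CL, so holding Css fixed requires dose ∝ CL: 150 × 2.715 = 407 mg.

407 mg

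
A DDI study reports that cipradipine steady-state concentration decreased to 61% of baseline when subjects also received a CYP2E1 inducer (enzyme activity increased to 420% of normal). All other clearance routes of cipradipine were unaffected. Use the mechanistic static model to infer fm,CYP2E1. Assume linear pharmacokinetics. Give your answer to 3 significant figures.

CL'/CL = 1 / 0.610 = 1.639
4.2·fm + (1 − fm) = 1.639
fm = (1.639 − 1) / (4.2 − 1) = 0.200

0.200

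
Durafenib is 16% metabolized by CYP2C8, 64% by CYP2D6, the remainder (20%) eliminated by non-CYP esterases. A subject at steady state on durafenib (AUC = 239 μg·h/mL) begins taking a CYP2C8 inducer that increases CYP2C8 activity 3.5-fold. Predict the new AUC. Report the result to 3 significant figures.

CYP2C8: 0.16 × 3.5 = 0.56
CYP2D6: 0.64 (unchanged)
Other: 0.2 (unchanged)
New clearance relative to baseline: 0.56 + 0.64 + 0.2 = 1.4.
With dosing unchanged, AUC scales as 1/CL: 239 / 1.4 = 171 μg·h/mL.

171 μg·h/mL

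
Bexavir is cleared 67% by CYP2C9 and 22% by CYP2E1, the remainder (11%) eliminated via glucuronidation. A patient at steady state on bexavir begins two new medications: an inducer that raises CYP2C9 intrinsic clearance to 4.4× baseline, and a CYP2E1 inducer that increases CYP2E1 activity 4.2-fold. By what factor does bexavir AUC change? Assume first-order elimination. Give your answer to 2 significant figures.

CYP2C9: 0.67 × 4.4 = 2.948
CYP2E1: 0.22 × 4.2 = 0.924
Other: 0.11 (unchanged)
CL_new/CL_old = 2.948 + 0.924 + 0.11 = 3.982.
Net AUC ratio = 1 / 3.982 = 0.25.

0.25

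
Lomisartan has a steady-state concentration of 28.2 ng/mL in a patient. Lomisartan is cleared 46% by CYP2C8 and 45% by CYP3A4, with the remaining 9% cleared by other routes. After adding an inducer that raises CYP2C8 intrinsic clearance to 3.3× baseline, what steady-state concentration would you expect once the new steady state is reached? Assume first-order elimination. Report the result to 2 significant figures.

CYP2C8: 0.46 × 3.3 = 1.518
CYP3A4: 0.45 (unchanged)
Other: 0.09 (unchanged)
CL_new/CL_old = 1.518 + 0.45 + 0.09 = 2.058.
With dosing unchanged, steady-state concentration scales as 1/CL: 28.2 / 2.058 = 14 ng/mL.

14 ng/mL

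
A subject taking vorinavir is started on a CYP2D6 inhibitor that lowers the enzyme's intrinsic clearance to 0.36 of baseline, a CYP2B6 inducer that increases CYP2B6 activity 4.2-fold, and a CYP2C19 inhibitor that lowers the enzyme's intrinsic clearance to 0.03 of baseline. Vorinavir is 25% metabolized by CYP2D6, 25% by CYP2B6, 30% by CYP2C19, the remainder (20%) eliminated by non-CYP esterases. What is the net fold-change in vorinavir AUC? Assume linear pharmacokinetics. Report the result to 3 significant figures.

The CYP2D6 pathway (25% of clearance) is reduced to 0.36× activity: 0.25 × 0.36 = 0.09.
The CYP2B6 pathway (25% of clearance) increases to 4.2× activity: 0.25 × 4.2 = 1.05.
The CYP2C19 pathway (30% of clearance) drops to 0.03× activity: 0.3 × 0.03 = 0.009.
Non-CYP routes (20%) are unchanged.
Relative clearance = 0.09 + 1.05 + 0.009 + 0.2 = 1.349.
Because AUC varies inversely with clearance, the combined effect is 1 / 1.349 = 0.741.

0.741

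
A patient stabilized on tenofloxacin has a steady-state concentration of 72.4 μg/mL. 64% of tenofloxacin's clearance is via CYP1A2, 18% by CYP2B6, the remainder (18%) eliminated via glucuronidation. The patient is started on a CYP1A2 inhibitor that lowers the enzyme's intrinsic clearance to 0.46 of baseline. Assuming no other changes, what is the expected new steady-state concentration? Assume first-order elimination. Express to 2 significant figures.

The CYP1A2 pathway (64% of clearance) falls to 0.46× activity: 0.64 × 0.46 = 0.2944.
CYP2B6 (18%) and the residual 18% are unaffected.
CL_new/CL_old = 0.2944 + 0.18 + 0.18 = 0.6544.
Steady-state concentration ∝ 1/CL, so new value = 72.4 / 0.6544 = 1.1 × 10² μg/mL.

1.1 × 10² μg/mL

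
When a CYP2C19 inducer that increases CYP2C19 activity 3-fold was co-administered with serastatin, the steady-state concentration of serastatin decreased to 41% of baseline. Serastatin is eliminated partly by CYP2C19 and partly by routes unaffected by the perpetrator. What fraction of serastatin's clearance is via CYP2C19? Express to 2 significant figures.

CL'/CL = 1 / 0.410 = 2.439
3·fm + (1 − fm) = 2.439
fm = (2.439 − 1) / (3 − 1) = 0.72

0.72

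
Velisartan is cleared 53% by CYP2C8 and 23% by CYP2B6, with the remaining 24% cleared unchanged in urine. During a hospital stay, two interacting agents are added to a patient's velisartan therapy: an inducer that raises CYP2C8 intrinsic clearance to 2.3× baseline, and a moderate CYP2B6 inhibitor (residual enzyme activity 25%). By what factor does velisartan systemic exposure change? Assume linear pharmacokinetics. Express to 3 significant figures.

CYP2C8: 0.53 × 2.3 = 1.219
CYP2B6: 0.23 × 0.25 = 0.0575
Other: 0.24 (unchanged)
New clearance relative to baseline: 1.219 + 0.0575 + 0.24 = 1.5165.
Net systemic exposure ratio = 1 / 1.5165 = 0.659.

0.659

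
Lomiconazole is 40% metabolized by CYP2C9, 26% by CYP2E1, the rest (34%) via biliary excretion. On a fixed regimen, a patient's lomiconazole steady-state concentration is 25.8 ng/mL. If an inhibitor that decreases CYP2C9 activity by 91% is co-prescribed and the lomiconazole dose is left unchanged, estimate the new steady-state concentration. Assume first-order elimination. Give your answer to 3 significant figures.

40.6 ng/mL

The CYP2C9 pathway (40% of clearance) drops to 0.09× activity: 0.4 × 0.09 = 0.036.
CYP2E1 (26%) and the residual 34% are unaffected.
CL_new/CL_old = 0.036 + 0.26 + 0.34 = 0.636.
Steady-state concentration ∝ 1/CL, so new value = 25.8 / 0.636 = 40.6 ng/mL.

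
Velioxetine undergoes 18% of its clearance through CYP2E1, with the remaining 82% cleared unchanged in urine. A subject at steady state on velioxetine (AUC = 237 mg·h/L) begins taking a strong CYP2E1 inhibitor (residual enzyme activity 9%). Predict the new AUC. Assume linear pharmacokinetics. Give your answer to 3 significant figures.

CYP2E1: 0.18 × 0.09 = 0.0162
Other: 0.82 (unchanged)
CL_new/CL_old = 0.0162 + 0.82 = 0.8362.
New AUC = baseline ÷ relative clearance = 237 / 0.8362 = 283 mg·h/L.

283 mg·h/L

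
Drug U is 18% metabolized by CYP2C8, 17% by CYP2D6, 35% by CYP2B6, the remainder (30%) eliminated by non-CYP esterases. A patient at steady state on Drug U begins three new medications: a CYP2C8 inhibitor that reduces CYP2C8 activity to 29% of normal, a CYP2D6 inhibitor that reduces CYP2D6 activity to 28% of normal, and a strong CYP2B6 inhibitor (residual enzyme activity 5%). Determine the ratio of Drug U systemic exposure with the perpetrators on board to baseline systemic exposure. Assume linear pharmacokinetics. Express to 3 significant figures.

2.40

The CYP2C8 pathway (18% of clearance) is reduced to 0.29× activity: 0.18 × 0.29 = 0.0522.
The CYP2D6 pathway (17% of clearance) drops to 0.28× activity: 0.17 × 0.28 = 0.0476.
The CYP2B6 pathway (35% of clearance) falls to 0.05× activity: 0.35 × 0.05 = 0.0175.
Non-CYP routes (30%) are unchanged.
New clearance relative to baseline: 0.0522 + 0.0476 + 0.0175 + 0.3 = 0.4173.
Net systemic exposure ratio = 1 / 0.4173 = 2.40.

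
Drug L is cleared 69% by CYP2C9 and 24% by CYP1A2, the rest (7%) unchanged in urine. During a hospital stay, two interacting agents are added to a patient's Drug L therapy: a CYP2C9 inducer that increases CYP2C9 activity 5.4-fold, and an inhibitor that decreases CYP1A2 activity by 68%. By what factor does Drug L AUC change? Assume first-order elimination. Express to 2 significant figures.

0.26

CYP2C9: 0.69 × 5.4 = 3.726
CYP1A2: 0.24 × 0.32 = 0.0768
Other: 0.07 (unchanged)
CL_new/CL_old = 3.726 + 0.0768 + 0.07 = 3.8728.
Net AUC ratio = 1 / 3.8728 = 0.26.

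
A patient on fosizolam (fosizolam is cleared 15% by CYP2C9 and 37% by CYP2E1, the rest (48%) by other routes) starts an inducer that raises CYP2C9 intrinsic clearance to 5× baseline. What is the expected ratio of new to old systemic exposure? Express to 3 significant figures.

0.625

The CYP2C9 pathway (15% of clearance) is boosted to 5× activity: 0.15 × 5 = 0.75.
CYP2E1 (37%) and the residual 48% are unaffected.
CL_new/CL_old = 0.75 + 0.37 + 0.48 = 1.6.
Systemic exposure ratio = CL_old/CL_new = 1 / 1.6 = 0.625.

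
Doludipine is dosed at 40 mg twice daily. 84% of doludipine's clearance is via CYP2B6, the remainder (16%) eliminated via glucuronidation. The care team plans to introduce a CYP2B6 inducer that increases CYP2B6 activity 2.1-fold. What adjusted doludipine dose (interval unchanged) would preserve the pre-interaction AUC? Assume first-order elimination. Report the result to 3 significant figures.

CYP2B6: 0.84 × 2.1 = 1.764
Other: 0.16 (unchanged)
CL_new/CL_old = 1.764 + 0.16 = 1.924.
To maintain the same steady-state level, dose must scale with clearance: new dose = 40 × 1.924 = 77.0 mg.

77.0 mg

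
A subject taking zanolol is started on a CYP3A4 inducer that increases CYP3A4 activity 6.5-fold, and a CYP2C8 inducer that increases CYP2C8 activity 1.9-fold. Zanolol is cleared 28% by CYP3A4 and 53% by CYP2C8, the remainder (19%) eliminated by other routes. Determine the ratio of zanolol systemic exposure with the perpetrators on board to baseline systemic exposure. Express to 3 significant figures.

CYP3A4: 0.28 × 6.5 = 1.82
CYP2C8: 0.53 × 1.9 = 1.007
Other: 0.19 (unchanged)
CL_new/CL_old = 1.82 + 1.007 + 0.19 = 3.017.
Net systemic exposure ratio = 1 / 3.017 = 0.331.

0.331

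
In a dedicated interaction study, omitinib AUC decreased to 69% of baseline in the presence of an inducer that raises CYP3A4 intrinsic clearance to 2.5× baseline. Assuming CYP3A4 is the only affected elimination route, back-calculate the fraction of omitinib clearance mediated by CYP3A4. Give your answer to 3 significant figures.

0.300

Call the CYP3A4 fraction fm. After the interaction, CL_new/CL_old = fm × 2.5 + (1 − fm).
AUC ratio = 1 / (new CL fraction), so new CL fraction = 1 / 0.690 = 1.449.
fm × 2.5 + 1 − fm = 1.449  ⇒  fm × (2.5 − 1) = 0.4493  ⇒  fm = 0.300.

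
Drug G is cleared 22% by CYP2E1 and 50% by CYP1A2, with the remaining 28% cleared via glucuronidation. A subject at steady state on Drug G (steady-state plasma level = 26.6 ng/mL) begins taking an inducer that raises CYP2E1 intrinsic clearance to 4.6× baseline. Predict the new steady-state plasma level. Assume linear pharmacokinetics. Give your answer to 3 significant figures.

The CYP2E1 pathway (22% of clearance) is boosted to 4.6× activity: 0.22 × 4.6 = 1.012.
CYP1A2 (50%) and the residual 28% are unaffected.
Relative clearance = 1.012 + 0.5 + 0.28 = 1.792.
New steady-state plasma level = baseline ÷ relative clearance = 26.6 / 1.792 = 14.8 ng/mL.

14.8 ng/mL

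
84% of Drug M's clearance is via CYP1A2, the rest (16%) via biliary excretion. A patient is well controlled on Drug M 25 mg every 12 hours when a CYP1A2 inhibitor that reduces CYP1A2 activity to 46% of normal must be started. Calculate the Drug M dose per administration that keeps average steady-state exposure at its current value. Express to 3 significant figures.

13.7 mg

The CYP1A2 pathway (84% of clearance) is reduced to 0.46× activity: 0.84 × 0.46 = 0.3864.
Non-CYP routes (16%) are unchanged.
Relative clearance = 0.3864 + 0.16 = 0.5464.
Css,avg = (dose rate)/CL, so holding Css fixed requires dose ∝ CL: 25 × 0.5464 = 13.7 mg.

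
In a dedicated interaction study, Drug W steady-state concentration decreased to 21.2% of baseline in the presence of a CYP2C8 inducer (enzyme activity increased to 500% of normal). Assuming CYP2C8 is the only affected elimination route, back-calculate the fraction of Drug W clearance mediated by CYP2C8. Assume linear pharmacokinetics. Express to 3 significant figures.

Call the CYP2C8 fraction fm. After the interaction, CL_new/CL_old = fm × 5 + (1 − fm).
Steady-state concentration ratio = 1 / (new CL fraction), so new CL fraction = 1 / 0.212 = 4.717.
fm × 5 + 1 − fm = 4.717  ⇒  fm × (5 − 1) = 3.717  ⇒  fm = 0.929.

0.929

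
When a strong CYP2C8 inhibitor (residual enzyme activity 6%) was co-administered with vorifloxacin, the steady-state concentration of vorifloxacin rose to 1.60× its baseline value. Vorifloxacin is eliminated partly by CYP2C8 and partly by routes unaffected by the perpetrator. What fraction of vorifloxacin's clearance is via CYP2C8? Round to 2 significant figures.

0.40

Write x for the fraction cleared via CYP2C8. The observed steady-state concentration change means clearance fell to 1/1.60 = 0.625 of baseline.
Setting x·0.06 + (1 − x) = 0.625 and solving: x = (0.625 − 1)/(0.06 − 1) = 0.40.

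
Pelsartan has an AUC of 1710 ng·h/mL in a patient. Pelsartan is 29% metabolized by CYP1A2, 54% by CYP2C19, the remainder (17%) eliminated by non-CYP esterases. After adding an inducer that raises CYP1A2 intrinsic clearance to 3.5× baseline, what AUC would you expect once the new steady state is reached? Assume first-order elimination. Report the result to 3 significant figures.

991 ng·h/mL

The CYP1A2 pathway (29% of clearance) rises to 3.5× activity: 0.29 × 3.5 = 1.015.
CYP2C19 (54%) and the residual 17% are unaffected.
New clearance relative to baseline: 1.015 + 0.54 + 0.17 = 1.725.
AUC ∝ 1/CL, so new value = 1710 / 1.725 = 991 ng·h/mL.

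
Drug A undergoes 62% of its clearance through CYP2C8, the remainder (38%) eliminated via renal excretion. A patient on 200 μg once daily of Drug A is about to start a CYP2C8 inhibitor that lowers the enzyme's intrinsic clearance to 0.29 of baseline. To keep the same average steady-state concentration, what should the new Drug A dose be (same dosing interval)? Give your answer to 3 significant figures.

112 μg

The CYP2C8 pathway (62% of clearance) is reduced to 0.29× activity: 0.62 × 0.29 = 0.1798.
Non-CYP routes (38%) are unchanged.
CL_new/CL_old = 0.1798 + 0.38 = 0.5598.
Exposure is unchanged when dose changes in proportion to clearance. New dose = 200 μg × 0.5598 = 112 μg.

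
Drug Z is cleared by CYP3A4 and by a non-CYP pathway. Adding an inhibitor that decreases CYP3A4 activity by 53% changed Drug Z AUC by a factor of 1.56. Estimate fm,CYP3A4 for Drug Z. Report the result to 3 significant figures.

Let x = fm,CYP3A4. Because AUC ∝ 1/CL, relative clearance fell to 1/1.56 = 0.641.
Setting x·0.47 + (1 − x) = 0.641 and solving: x = (0.641 − 1)/(0.47 − 1) = 0.677.

0.677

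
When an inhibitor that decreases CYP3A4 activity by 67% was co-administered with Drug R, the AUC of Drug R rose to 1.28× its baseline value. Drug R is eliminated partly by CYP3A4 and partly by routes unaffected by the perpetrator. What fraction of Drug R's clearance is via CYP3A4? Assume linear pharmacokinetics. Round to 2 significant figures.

Call the CYP3A4 fraction fm. After the interaction, CL_new/CL_old = fm × 0.33 + (1 − fm).
AUC ratio = 1 / (new CL fraction), so new CL fraction = 1 / 1.28 = 0.7812.
fm × 0.33 + 1 − fm = 0.7812  ⇒  fm × (0.33 − 1) = −0.2188  ⇒  fm = 0.33.

0.33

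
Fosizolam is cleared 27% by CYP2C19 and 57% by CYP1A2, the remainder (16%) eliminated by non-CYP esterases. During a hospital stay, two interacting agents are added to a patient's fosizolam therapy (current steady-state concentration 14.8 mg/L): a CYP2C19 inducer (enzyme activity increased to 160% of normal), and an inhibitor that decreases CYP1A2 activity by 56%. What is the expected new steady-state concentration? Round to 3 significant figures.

The CYP2C19 pathway (27% of clearance) rises to 1.6× activity: 0.27 × 1.6 = 0.432.
The CYP1A2 pathway (57% of clearance) drops to 0.44× activity: 0.57 × 0.44 = 0.2508.
The remaining 16% of clearance is unaffected.
CL_new/CL_old = 0.432 + 0.2508 + 0.16 = 0.8428.
Dividing the baseline by the relative clearance: 14.8 / 0.8428 = 17.6 mg/L.

17.6 mg/L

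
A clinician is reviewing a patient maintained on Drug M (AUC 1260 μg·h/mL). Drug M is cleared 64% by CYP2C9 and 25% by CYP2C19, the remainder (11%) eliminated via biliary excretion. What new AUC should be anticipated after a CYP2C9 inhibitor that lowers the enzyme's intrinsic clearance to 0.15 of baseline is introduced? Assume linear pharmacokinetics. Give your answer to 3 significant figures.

2.76 × 10³ μg·h/mL

The CYP2C9 pathway (64% of clearance) is reduced to 0.15× activity: 0.64 × 0.15 = 0.096.
CYP2C19 (25%) and the residual 11% are unaffected.
CL_new/CL_old = 0.096 + 0.25 + 0.11 = 0.456.
New AUC = baseline ÷ relative clearance = 1260 / 0.456 = 2.76 × 10³ μg·h/mL.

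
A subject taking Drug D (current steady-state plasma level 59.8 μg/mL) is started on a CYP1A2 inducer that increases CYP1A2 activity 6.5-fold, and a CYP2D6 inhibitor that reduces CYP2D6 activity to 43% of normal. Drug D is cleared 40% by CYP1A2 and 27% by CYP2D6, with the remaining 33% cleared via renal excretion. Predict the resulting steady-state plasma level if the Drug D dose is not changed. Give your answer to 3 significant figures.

The CYP1A2 pathway (40% of clearance) is boosted to 6.5× activity: 0.4 × 6.5 = 2.6.
The CYP2D6 pathway (27% of clearance) drops to 0.43× activity: 0.27 × 0.43 = 0.1161.
The remaining 33% of clearance is unaffected.
Relative clearance = 2.6 + 0.1161 + 0.33 = 3.0461.
New steady-state plasma level = 59.8 / 3.0461 = 19.6 μg/mL (concentration scales inversely with clearance).

19.6 μg/mL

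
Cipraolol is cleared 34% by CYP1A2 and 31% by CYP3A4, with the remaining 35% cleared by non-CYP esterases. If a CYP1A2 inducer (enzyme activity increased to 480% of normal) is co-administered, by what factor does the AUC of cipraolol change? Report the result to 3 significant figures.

The CYP1A2 pathway (34% of clearance) is boosted to 4.8× activity: 0.34 × 4.8 = 1.632.
CYP3A4 (31%) and the residual 35% are unaffected.
New clearance relative to baseline: 1.632 + 0.31 + 0.35 = 2.292.
AUC is inversely proportional to clearance, so the fold-change is 1 / 2.292 = 0.436.

0.436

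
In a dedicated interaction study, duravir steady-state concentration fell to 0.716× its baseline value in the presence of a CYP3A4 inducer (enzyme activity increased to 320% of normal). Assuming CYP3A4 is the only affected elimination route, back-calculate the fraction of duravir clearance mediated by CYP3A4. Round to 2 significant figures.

0.18

Let fm be the CYP3A4 fraction. New clearance relative to baseline = fm × 3.2 + (1 − fm).
Steady-state concentration ratio = 1 / (new CL fraction), so new CL fraction = 1 / 0.716 = 1.397.
fm × 3.2 + 1 − fm = 1.397  ⇒  fm × (3.2 − 1) = 0.3966  ⇒  fm = 0.18.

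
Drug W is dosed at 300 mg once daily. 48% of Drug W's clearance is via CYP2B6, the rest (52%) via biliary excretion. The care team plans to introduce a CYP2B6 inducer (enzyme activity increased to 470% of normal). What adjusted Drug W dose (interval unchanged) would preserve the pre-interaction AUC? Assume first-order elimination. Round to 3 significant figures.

833 mg

The CYP2B6 pathway (48% of clearance) is boosted to 4.7× activity: 0.48 × 4.7 = 2.256.
The remaining 52% of clearance is unaffected.
CL_new/CL_old = 2.256 + 0.52 = 2.776.
Css,avg = (dose rate)/CL, so holding Css fixed requires dose ∝ CL: 300 × 2.776 = 833 mg.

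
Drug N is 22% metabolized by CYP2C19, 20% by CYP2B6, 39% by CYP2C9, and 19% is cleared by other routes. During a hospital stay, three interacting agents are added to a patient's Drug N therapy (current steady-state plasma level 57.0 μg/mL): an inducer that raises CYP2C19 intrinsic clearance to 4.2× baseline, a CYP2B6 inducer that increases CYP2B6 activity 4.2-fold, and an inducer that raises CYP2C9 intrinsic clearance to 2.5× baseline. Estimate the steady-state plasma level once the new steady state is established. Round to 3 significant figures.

19.5 μg/mL

The CYP2C19 pathway (22% of clearance) rises to 4.2× activity: 0.22 × 4.2 = 0.924.
The CYP2B6 pathway (20% of clearance) increases to 4.2× activity: 0.2 × 4.2 = 0.84.
The CYP2C9 pathway (39% of clearance) is boosted to 2.5× activity: 0.39 × 2.5 = 0.975.
The remaining 19% of clearance is unaffected.
New clearance relative to baseline: 0.924 + 0.84 + 0.975 + 0.19 = 2.929.
New steady-state plasma level = 57.0 / 2.929 = 19.5 μg/mL (concentration scales inversely with clearance).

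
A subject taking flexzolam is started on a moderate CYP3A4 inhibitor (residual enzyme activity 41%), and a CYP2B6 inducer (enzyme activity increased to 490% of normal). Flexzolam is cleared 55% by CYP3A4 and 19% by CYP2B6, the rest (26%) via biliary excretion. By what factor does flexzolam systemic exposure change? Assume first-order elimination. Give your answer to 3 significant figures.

The CYP3A4 pathway (55% of clearance) is reduced to 0.41× activity: 0.55 × 0.41 = 0.2255.
The CYP2B6 pathway (19% of clearance) increases to 4.9× activity: 0.19 × 4.9 = 0.931.
The remaining 26% of clearance is unaffected.
New clearance relative to baseline: 0.2255 + 0.931 + 0.26 = 1.4165.
Net systemic exposure ratio = 1 / 1.4165 = 0.706.

0.706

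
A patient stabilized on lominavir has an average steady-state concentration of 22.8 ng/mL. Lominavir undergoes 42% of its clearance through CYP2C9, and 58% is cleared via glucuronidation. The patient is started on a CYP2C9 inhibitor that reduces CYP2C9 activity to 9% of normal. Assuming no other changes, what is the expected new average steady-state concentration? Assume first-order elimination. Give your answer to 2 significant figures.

The CYP2C9 pathway (42% of clearance) is reduced to 0.09× activity: 0.42 × 0.09 = 0.0378.
Non-CYP routes (58%) are unchanged.
New clearance relative to baseline: 0.0378 + 0.58 = 0.6178.
With dosing unchanged, average steady-state concentration scales as 1/CL: 22.8 / 0.6178 = 37 ng/mL.

37 ng/mL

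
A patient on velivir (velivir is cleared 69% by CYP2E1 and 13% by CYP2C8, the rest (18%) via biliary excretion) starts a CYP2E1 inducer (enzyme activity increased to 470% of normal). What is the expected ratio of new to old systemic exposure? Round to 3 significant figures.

The CYP2E1 pathway (69% of clearance) rises to 4.7× activity: 0.69 × 4.7 = 3.243.
CYP2C8 (13%) and the residual 18% are unaffected.
New clearance relative to baseline: 3.243 + 0.13 + 0.18 = 3.553.
Systemic exposure ratio = CL_old/CL_new = 1 / 3.553 = 0.281.

0.281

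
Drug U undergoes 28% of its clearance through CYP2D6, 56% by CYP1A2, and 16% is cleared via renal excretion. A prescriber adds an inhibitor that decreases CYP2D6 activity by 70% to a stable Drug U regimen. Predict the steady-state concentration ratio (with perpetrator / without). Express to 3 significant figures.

The CYP2D6 pathway (28% of clearance) falls to 0.3× activity: 0.28 × 0.3 = 0.084.
CYP1A2 (56%) and the residual 16% are unaffected.
CL_new/CL_old = 0.084 + 0.56 + 0.16 = 0.804.
Steady-state concentration ratio = CL_old/CL_new = 1 / 0.804 = 1.24.

1.24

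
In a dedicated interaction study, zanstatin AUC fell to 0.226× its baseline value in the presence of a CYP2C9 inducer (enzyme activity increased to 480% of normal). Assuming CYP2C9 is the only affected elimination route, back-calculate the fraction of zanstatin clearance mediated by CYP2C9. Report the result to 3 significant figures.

0.901

CL'/CL = 1 / 0.226 = 4.425
4.8·fm + (1 − fm) = 4.425
fm = (4.425 − 1) / (4.8 − 1) = 0.901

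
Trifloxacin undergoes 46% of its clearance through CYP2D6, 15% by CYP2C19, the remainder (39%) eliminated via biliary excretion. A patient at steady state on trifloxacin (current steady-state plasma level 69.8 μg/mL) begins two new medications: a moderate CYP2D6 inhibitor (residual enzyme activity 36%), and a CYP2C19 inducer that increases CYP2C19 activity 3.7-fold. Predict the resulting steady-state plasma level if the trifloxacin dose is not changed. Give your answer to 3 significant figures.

The CYP2D6 pathway (46% of clearance) falls to 0.36× activity: 0.46 × 0.36 = 0.1656.
The CYP2C19 pathway (15% of clearance) is boosted to 3.7× activity: 0.15 × 3.7 = 0.555.
The remaining 39% of clearance is unaffected.
Relative clearance = 0.1656 + 0.555 + 0.39 = 1.1106.
New steady-state plasma level = 69.8 / 1.1106 = 62.8 μg/mL (concentration scales inversely with clearance).

62.8 μg/mL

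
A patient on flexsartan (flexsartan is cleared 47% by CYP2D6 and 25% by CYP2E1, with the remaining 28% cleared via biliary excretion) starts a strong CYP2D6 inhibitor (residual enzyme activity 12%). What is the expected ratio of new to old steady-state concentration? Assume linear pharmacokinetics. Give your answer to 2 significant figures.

The CYP2D6 pathway (47% of clearance) is reduced to 0.12× activity: 0.47 × 0.12 = 0.0564.
CYP2E1 (25%) and the residual 28% are unaffected.
CL_new/CL_old = 0.0564 + 0.25 + 0.28 = 0.5864.
Since steady-state concentration ∝ 1/CL, the ratio is 1 / 0.5864 = 1.7.

1.7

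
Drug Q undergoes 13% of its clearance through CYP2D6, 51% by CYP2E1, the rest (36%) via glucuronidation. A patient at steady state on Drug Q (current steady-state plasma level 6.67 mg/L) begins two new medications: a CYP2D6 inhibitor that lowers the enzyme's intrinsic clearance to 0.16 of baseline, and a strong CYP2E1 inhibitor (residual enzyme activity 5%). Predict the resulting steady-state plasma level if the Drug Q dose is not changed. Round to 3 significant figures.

16.4 mg/L

The CYP2D6 pathway (13% of clearance) is reduced to 0.16× activity: 0.13 × 0.16 = 0.0208.
The CYP2E1 pathway (51% of clearance) falls to 0.05× activity: 0.51 × 0.05 = 0.0255.
The remaining 36% of clearance is unaffected.
New clearance relative to baseline: 0.0208 + 0.0255 + 0.36 = 0.4063.
Steady-state plasma level ∝ 1/CL: new value = 6.67 / 0.4063 = 16.4 mg/L.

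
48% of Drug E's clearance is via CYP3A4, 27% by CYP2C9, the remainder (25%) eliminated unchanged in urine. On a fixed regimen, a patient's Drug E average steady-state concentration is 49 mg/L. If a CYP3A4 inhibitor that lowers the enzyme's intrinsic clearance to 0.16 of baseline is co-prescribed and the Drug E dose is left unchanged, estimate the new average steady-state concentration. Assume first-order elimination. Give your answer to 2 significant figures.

CYP3A4: 0.48 × 0.16 = 0.0768
CYP2C9: 0.27 (unchanged)
Other: 0.25 (unchanged)
New clearance relative to baseline: 0.0768 + 0.27 + 0.25 = 0.5968.
Average steady-state concentration ∝ 1/CL, so new value = 49 / 0.5968 = 82 mg/L.

82 mg/L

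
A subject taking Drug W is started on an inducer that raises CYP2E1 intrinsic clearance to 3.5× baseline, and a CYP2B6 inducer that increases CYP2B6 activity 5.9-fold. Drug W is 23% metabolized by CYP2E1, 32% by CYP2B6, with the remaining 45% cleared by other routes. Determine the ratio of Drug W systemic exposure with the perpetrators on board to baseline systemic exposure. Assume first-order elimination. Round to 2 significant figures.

The CYP2E1 pathway (23% of clearance) is boosted to 3.5× activity: 0.23 × 3.5 = 0.805.
The CYP2B6 pathway (32% of clearance) rises to 5.9× activity: 0.32 × 5.9 = 1.888.
Non-CYP routes (45%) are unchanged.
CL_new/CL_old = 0.805 + 1.888 + 0.45 = 3.143.
Net systemic exposure ratio = 1 / 3.143 = 0.32.

0.32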